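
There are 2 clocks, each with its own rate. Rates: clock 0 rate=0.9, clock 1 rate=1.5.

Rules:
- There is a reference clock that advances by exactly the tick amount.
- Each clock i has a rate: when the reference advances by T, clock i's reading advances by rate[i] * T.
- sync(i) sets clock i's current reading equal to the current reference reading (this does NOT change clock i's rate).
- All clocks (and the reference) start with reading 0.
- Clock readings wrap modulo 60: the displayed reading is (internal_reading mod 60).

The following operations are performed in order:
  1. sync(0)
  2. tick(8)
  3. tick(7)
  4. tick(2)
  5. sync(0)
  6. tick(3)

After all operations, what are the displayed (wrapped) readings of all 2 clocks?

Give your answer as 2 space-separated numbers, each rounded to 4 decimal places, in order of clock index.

After op 1 sync(0): ref=0.0000 raw=[0.0000 0.0000]
After op 2 tick(8): ref=8.0000 raw=[7.2000 12.0000]
After op 3 tick(7): ref=15.0000 raw=[13.5000 22.5000]
After op 4 tick(2): ref=17.0000 raw=[15.3000 25.5000]
After op 5 sync(0): ref=17.0000 raw=[17.0000 25.5000]
After op 6 tick(3): ref=20.0000 raw=[19.7000 30.0000]
Wrap final raw readings (mod 60): 19.7000 mod 60 = 19.7000; 30.0000 mod 60 = 30.0000

Answer: 19.7000 30.0000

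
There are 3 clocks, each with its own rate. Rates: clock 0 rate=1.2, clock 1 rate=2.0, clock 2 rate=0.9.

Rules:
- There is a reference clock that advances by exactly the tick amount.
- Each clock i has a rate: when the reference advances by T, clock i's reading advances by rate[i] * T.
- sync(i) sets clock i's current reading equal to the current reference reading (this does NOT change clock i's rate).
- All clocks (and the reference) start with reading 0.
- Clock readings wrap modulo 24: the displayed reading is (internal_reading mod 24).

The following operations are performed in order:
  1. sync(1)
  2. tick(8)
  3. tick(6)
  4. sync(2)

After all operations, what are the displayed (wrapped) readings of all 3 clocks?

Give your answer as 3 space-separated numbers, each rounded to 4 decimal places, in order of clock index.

Answer: 16.8000 4.0000 14.0000

Derivation:
After op 1 sync(1): ref=0.0000 raw=[0.0000 0.0000 0.0000]
After op 2 tick(8): ref=8.0000 raw=[9.6000 16.0000 7.2000]
After op 3 tick(6): ref=14.0000 raw=[16.8000 28.0000 12.6000]
After op 4 sync(2): ref=14.0000 raw=[16.8000 28.0000 14.0000]
Wrap final raw readings (mod 24): 16.8000 mod 24 = 16.8000; 28.0000 mod 24 = 4.0000; 14.0000 mod 24 = 14.0000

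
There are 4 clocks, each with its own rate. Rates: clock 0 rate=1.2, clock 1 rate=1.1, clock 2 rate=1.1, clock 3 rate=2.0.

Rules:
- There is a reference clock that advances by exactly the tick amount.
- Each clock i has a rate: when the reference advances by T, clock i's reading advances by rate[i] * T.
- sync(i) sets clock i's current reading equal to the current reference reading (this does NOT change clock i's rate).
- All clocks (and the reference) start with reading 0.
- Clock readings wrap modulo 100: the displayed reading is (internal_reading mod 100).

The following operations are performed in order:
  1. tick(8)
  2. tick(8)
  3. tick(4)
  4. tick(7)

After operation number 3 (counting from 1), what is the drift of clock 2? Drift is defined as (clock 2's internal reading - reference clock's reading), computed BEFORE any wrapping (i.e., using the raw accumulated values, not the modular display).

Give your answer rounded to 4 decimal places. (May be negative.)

Answer: 2.0000

Derivation:
After op 1 tick(8): ref=8.0000 raw=[9.6000 8.8000 8.8000 16.0000]
After op 2 tick(8): ref=16.0000 raw=[19.2000 17.6000 17.6000 32.0000]
After op 3 tick(4): ref=20.0000 raw=[24.0000 22.0000 22.0000 40.0000]
Drift of clock 2 after op 3: 22.0000 - 20.0000 = 2.0000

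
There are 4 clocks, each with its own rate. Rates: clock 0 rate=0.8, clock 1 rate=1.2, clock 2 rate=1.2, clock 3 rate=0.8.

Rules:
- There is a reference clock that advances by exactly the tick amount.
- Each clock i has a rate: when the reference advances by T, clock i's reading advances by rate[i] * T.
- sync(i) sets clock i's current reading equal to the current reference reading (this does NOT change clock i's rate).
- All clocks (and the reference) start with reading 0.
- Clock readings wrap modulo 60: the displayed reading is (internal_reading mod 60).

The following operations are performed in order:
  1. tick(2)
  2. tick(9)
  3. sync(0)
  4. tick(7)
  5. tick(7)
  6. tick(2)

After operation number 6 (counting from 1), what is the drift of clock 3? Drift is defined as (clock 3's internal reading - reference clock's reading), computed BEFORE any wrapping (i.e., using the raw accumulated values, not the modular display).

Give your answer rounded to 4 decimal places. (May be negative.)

After op 1 tick(2): ref=2.0000 raw=[1.6000 2.4000 2.4000 1.6000]
After op 2 tick(9): ref=11.0000 raw=[8.8000 13.2000 13.2000 8.8000]
After op 3 sync(0): ref=11.0000 raw=[11.0000 13.2000 13.2000 8.8000]
After op 4 tick(7): ref=18.0000 raw=[16.6000 21.6000 21.6000 14.4000]
After op 5 tick(7): ref=25.0000 raw=[22.2000 30.0000 30.0000 20.0000]
After op 6 tick(2): ref=27.0000 raw=[23.8000 32.4000 32.4000 21.6000]
Drift of clock 3 after op 6: 21.6000 - 27.0000 = -5.4000

Answer: -5.4000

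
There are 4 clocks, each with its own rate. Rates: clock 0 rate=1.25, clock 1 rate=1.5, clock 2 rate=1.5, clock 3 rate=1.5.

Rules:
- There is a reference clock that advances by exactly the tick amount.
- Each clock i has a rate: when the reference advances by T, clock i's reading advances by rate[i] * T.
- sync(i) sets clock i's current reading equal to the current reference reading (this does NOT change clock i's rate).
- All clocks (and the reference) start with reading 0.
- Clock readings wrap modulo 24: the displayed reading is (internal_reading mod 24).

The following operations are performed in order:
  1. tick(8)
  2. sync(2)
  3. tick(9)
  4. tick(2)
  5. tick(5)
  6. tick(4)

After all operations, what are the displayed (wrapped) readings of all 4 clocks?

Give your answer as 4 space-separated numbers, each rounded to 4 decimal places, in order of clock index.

Answer: 11.0000 18.0000 14.0000 18.0000

Derivation:
After op 1 tick(8): ref=8.0000 raw=[10.0000 12.0000 12.0000 12.0000]
After op 2 sync(2): ref=8.0000 raw=[10.0000 12.0000 8.0000 12.0000]
After op 3 tick(9): ref=17.0000 raw=[21.2500 25.5000 21.5000 25.5000]
After op 4 tick(2): ref=19.0000 raw=[23.7500 28.5000 24.5000 28.5000]
After op 5 tick(5): ref=24.0000 raw=[30.0000 36.0000 32.0000 36.0000]
After op 6 tick(4): ref=28.0000 raw=[35.0000 42.0000 38.0000 42.0000]
Wrap final raw readings (mod 24): 35.0000 mod 24 = 11.0000; 42.0000 mod 24 = 18.0000; 38.0000 mod 24 = 14.0000; 42.0000 mod 24 = 18.0000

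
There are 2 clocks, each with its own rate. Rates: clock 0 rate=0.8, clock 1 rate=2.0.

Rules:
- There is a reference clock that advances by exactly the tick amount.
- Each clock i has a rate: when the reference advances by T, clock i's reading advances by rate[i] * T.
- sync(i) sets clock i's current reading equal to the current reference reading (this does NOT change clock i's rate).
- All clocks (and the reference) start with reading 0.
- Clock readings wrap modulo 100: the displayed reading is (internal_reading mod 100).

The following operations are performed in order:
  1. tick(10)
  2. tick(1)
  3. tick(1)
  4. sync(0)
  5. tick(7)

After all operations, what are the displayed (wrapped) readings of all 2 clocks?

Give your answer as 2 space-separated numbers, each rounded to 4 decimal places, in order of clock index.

After op 1 tick(10): ref=10.0000 raw=[8.0000 20.0000]
After op 2 tick(1): ref=11.0000 raw=[8.8000 22.0000]
After op 3 tick(1): ref=12.0000 raw=[9.6000 24.0000]
After op 4 sync(0): ref=12.0000 raw=[12.0000 24.0000]
After op 5 tick(7): ref=19.0000 raw=[17.6000 38.0000]
Wrap final raw readings (mod 100): 17.6000 mod 100 = 17.6000; 38.0000 mod 100 = 38.0000

Answer: 17.6000 38.0000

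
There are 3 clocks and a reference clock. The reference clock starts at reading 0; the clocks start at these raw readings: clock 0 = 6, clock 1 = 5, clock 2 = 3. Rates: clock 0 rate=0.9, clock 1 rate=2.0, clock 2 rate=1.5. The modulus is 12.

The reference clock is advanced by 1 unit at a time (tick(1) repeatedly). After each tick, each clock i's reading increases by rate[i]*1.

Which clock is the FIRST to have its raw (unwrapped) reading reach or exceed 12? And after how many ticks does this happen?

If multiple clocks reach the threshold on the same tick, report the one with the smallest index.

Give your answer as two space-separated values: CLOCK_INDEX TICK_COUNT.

Answer: 1 4

Derivation:
clock 0: start=6, rate=0.9, needs 12-6 = 6; ticks = ceil(6/0.9) = ceil(6.6667) = 7; reading at tick 7 = 6 + 0.9*7 = 12.3000
clock 1: start=5, rate=2.0, needs 12-5 = 7; ticks = ceil(7/2.0) = ceil(3.5000) = 4; reading at tick 4 = 5 + 2.0*4 = 13.0000
clock 2: start=3, rate=1.5, needs 12-3 = 9; ticks = ceil(9/1.5) = ceil(6.0000) = 6; reading at tick 6 = 3 + 1.5*6 = 12.0000
Minimum tick count = 4; winners = [1]; smallest index = 1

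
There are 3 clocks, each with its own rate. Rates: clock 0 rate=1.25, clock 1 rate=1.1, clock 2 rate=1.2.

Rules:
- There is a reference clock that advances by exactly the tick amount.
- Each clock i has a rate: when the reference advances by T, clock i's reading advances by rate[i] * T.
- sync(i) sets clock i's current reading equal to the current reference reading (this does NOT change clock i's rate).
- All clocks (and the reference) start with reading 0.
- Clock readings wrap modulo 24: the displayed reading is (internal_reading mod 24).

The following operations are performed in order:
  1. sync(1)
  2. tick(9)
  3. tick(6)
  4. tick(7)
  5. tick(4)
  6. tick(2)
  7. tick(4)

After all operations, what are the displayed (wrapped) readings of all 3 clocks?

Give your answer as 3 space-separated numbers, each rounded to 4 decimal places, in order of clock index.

Answer: 16.0000 11.2000 14.4000

Derivation:
After op 1 sync(1): ref=0.0000 raw=[0.0000 0.0000 0.0000]
After op 2 tick(9): ref=9.0000 raw=[11.2500 9.9000 10.8000]
After op 3 tick(6): ref=15.0000 raw=[18.7500 16.5000 18.0000]
After op 4 tick(7): ref=22.0000 raw=[27.5000 24.2000 26.4000]
After op 5 tick(4): ref=26.0000 raw=[32.5000 28.6000 31.2000]
After op 6 tick(2): ref=28.0000 raw=[35.0000 30.8000 33.6000]
After op 7 tick(4): ref=32.0000 raw=[40.0000 35.2000 38.4000]
Wrap final raw readings (mod 24): 40.0000 mod 24 = 16.0000; 35.2000 mod 24 = 11.2000; 38.4000 mod 24 = 14.4000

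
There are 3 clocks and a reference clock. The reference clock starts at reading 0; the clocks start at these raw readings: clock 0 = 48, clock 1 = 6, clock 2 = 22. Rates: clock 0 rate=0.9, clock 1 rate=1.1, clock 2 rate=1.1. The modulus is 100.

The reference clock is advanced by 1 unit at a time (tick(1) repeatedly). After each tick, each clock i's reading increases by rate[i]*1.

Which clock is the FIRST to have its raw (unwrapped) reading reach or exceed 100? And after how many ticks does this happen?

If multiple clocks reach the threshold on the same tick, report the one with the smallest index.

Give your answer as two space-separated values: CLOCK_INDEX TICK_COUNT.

clock 0: start=48, rate=0.9, needs 100-48 = 52; ticks = ceil(52/0.9) = ceil(57.7778) = 58; reading at tick 58 = 48 + 0.9*58 = 100.2000
clock 1: start=6, rate=1.1, needs 100-6 = 94; ticks = ceil(94/1.1) = ceil(85.4545) = 86; reading at tick 86 = 6 + 1.1*86 = 100.6000
clock 2: start=22, rate=1.1, needs 100-22 = 78; ticks = ceil(78/1.1) = ceil(70.9091) = 71; reading at tick 71 = 22 + 1.1*71 = 100.1000
Minimum tick count = 58; winners = [0]; smallest index = 0

Answer: 0 58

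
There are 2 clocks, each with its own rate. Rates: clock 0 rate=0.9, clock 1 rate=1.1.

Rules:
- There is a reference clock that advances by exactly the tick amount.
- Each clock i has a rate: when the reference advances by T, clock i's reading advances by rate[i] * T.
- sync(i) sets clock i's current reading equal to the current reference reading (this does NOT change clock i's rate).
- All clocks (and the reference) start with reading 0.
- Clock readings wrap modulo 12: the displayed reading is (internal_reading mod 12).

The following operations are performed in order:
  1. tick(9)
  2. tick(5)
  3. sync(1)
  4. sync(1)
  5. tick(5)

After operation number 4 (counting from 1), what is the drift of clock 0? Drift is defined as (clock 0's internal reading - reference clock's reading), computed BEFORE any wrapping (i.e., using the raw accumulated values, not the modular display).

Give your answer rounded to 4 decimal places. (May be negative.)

After op 1 tick(9): ref=9.0000 raw=[8.1000 9.9000]
After op 2 tick(5): ref=14.0000 raw=[12.6000 15.4000]
After op 3 sync(1): ref=14.0000 raw=[12.6000 14.0000]
After op 4 sync(1): ref=14.0000 raw=[12.6000 14.0000]
Drift of clock 0 after op 4: 12.6000 - 14.0000 = -1.4000

Answer: -1.4000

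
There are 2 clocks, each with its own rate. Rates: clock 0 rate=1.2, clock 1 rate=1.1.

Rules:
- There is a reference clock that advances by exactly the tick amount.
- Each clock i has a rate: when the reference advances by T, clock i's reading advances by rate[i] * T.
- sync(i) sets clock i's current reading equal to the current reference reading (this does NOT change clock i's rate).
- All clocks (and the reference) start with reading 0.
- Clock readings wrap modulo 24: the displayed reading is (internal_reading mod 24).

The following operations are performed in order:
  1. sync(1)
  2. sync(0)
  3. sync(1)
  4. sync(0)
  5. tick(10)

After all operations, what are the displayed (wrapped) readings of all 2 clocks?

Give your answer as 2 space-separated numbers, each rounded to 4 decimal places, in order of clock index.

Answer: 12.0000 11.0000

Derivation:
After op 1 sync(1): ref=0.0000 raw=[0.0000 0.0000]
After op 2 sync(0): ref=0.0000 raw=[0.0000 0.0000]
After op 3 sync(1): ref=0.0000 raw=[0.0000 0.0000]
After op 4 sync(0): ref=0.0000 raw=[0.0000 0.0000]
After op 5 tick(10): ref=10.0000 raw=[12.0000 11.0000]
Wrap final raw readings (mod 24): 12.0000 mod 24 = 12.0000; 11.0000 mod 24 = 11.0000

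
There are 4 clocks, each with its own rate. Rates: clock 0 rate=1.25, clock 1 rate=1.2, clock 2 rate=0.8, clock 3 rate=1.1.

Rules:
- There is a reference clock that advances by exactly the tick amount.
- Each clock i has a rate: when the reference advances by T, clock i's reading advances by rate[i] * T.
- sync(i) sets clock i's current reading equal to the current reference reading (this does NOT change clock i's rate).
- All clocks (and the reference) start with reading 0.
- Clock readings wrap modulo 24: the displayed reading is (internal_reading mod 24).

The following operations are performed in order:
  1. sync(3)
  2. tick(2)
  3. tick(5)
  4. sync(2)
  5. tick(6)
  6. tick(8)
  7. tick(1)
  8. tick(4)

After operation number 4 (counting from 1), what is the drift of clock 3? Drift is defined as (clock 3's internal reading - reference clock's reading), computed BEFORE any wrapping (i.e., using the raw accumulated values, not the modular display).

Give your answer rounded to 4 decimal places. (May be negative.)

Answer: 0.7000

Derivation:
After op 1 sync(3): ref=0.0000 raw=[0.0000 0.0000 0.0000 0.0000]
After op 2 tick(2): ref=2.0000 raw=[2.5000 2.4000 1.6000 2.2000]
After op 3 tick(5): ref=7.0000 raw=[8.7500 8.4000 5.6000 7.7000]
After op 4 sync(2): ref=7.0000 raw=[8.7500 8.4000 7.0000 7.7000]
Drift of clock 3 after op 4: 7.7000 - 7.0000 = 0.7000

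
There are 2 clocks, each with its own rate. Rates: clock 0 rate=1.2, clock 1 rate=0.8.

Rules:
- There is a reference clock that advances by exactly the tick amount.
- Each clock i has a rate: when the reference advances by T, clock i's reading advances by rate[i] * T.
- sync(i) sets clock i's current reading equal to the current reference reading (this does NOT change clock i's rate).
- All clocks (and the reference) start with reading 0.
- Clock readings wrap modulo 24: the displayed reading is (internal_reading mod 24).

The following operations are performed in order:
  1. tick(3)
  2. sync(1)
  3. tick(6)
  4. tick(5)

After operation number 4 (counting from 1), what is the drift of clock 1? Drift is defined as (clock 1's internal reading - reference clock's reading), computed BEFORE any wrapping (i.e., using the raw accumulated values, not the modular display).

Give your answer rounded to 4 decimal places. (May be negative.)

After op 1 tick(3): ref=3.0000 raw=[3.6000 2.4000]
After op 2 sync(1): ref=3.0000 raw=[3.6000 3.0000]
After op 3 tick(6): ref=9.0000 raw=[10.8000 7.8000]
After op 4 tick(5): ref=14.0000 raw=[16.8000 11.8000]
Drift of clock 1 after op 4: 11.8000 - 14.0000 = -2.2000

Answer: -2.2000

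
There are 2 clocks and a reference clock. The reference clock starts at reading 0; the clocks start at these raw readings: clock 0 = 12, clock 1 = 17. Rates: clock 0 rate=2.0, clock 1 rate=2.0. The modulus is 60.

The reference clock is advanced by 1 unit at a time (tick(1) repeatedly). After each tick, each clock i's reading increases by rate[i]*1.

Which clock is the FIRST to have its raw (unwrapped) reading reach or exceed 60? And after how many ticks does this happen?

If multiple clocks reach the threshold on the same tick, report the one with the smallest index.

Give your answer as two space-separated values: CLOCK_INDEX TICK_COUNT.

clock 0: start=12, rate=2.0, needs 60-12 = 48; ticks = ceil(48/2.0) = ceil(24.0000) = 24; reading at tick 24 = 12 + 2.0*24 = 60.0000
clock 1: start=17, rate=2.0, needs 60-17 = 43; ticks = ceil(43/2.0) = ceil(21.5000) = 22; reading at tick 22 = 17 + 2.0*22 = 61.0000
Minimum tick count = 22; winners = [1]; smallest index = 1

Answer: 1 22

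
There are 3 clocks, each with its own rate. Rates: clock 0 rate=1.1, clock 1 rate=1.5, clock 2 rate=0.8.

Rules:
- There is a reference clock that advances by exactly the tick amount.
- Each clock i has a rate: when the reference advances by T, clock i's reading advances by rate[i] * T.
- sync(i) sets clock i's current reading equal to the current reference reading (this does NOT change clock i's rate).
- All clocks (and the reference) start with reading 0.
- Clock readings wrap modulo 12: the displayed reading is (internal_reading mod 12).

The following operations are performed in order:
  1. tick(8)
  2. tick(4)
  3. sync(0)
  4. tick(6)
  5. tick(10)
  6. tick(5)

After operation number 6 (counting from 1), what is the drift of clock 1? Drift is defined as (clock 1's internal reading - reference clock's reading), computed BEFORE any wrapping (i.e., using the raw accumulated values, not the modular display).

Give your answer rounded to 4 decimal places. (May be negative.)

Answer: 16.5000

Derivation:
After op 1 tick(8): ref=8.0000 raw=[8.8000 12.0000 6.4000]
After op 2 tick(4): ref=12.0000 raw=[13.2000 18.0000 9.6000]
After op 3 sync(0): ref=12.0000 raw=[12.0000 18.0000 9.6000]
After op 4 tick(6): ref=18.0000 raw=[18.6000 27.0000 14.4000]
After op 5 tick(10): ref=28.0000 raw=[29.6000 42.0000 22.4000]
After op 6 tick(5): ref=33.0000 raw=[35.1000 49.5000 26.4000]
Drift of clock 1 after op 6: 49.5000 - 33.0000 = 16.5000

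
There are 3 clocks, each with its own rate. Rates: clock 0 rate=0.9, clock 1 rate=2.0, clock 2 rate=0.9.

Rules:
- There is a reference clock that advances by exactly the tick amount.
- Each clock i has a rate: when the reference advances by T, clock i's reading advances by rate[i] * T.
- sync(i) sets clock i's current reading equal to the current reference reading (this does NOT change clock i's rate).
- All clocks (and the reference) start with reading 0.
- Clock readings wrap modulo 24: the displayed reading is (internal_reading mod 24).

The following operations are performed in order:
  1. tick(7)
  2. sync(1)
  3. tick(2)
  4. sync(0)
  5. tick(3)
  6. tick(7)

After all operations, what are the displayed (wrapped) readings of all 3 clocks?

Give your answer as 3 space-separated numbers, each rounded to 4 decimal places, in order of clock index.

After op 1 tick(7): ref=7.0000 raw=[6.3000 14.0000 6.3000]
After op 2 sync(1): ref=7.0000 raw=[6.3000 7.0000 6.3000]
After op 3 tick(2): ref=9.0000 raw=[8.1000 11.0000 8.1000]
After op 4 sync(0): ref=9.0000 raw=[9.0000 11.0000 8.1000]
After op 5 tick(3): ref=12.0000 raw=[11.7000 17.0000 10.8000]
After op 6 tick(7): ref=19.0000 raw=[18.0000 31.0000 17.1000]
Wrap final raw readings (mod 24): 18.0000 mod 24 = 18.0000; 31.0000 mod 24 = 7.0000; 17.1000 mod 24 = 17.1000

Answer: 18.0000 7.0000 17.1000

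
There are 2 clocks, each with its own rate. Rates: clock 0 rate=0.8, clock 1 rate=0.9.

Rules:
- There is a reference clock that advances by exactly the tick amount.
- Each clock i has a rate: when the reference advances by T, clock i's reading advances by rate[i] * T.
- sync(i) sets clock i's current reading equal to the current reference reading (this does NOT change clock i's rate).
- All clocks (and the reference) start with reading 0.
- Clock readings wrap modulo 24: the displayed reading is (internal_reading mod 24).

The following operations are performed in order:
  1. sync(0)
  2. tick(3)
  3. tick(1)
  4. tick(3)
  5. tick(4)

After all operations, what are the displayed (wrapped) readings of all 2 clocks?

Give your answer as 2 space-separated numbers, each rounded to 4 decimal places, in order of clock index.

Answer: 8.8000 9.9000

Derivation:
After op 1 sync(0): ref=0.0000 raw=[0.0000 0.0000]
After op 2 tick(3): ref=3.0000 raw=[2.4000 2.7000]
After op 3 tick(1): ref=4.0000 raw=[3.2000 3.6000]
After op 4 tick(3): ref=7.0000 raw=[5.6000 6.3000]
After op 5 tick(4): ref=11.0000 raw=[8.8000 9.9000]
Wrap final raw readings (mod 24): 8.8000 mod 24 = 8.8000; 9.9000 mod 24 = 9.9000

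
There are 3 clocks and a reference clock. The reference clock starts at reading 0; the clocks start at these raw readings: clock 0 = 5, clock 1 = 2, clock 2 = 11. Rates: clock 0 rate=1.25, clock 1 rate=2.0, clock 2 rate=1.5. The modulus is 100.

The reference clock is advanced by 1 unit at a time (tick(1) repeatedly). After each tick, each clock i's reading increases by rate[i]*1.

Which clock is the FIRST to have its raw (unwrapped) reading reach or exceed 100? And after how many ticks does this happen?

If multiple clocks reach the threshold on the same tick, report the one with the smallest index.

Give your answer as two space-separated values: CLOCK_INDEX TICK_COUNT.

Answer: 1 49

Derivation:
clock 0: start=5, rate=1.25, needs 100-5 = 95; ticks = ceil(95/1.25) = ceil(76.0000) = 76; reading at tick 76 = 5 + 1.25*76 = 100.0000
clock 1: start=2, rate=2.0, needs 100-2 = 98; ticks = ceil(98/2.0) = ceil(49.0000) = 49; reading at tick 49 = 2 + 2.0*49 = 100.0000
clock 2: start=11, rate=1.5, needs 100-11 = 89; ticks = ceil(89/1.5) = ceil(59.3333) = 60; reading at tick 60 = 11 + 1.5*60 = 101.0000
Minimum tick count = 49; winners = [1]; smallest index = 1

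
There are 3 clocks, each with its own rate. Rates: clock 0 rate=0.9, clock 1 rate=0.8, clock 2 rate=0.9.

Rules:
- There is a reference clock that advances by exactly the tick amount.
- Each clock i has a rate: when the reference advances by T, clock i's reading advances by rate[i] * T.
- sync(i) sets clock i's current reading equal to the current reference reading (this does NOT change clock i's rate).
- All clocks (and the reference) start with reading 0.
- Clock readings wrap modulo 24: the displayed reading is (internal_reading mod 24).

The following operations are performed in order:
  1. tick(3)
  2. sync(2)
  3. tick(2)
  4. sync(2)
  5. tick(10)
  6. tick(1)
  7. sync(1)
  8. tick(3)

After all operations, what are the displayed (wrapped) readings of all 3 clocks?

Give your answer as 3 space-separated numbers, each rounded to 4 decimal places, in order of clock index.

Answer: 17.1000 18.4000 17.6000

Derivation:
After op 1 tick(3): ref=3.0000 raw=[2.7000 2.4000 2.7000]
After op 2 sync(2): ref=3.0000 raw=[2.7000 2.4000 3.0000]
After op 3 tick(2): ref=5.0000 raw=[4.5000 4.0000 4.8000]
After op 4 sync(2): ref=5.0000 raw=[4.5000 4.0000 5.0000]
After op 5 tick(10): ref=15.0000 raw=[13.5000 12.0000 14.0000]
After op 6 tick(1): ref=16.0000 raw=[14.4000 12.8000 14.9000]
After op 7 sync(1): ref=16.0000 raw=[14.4000 16.0000 14.9000]
After op 8 tick(3): ref=19.0000 raw=[17.1000 18.4000 17.6000]
Wrap final raw readings (mod 24): 17.1000 mod 24 = 17.1000; 18.4000 mod 24 = 18.4000; 17.6000 mod 24 = 17.6000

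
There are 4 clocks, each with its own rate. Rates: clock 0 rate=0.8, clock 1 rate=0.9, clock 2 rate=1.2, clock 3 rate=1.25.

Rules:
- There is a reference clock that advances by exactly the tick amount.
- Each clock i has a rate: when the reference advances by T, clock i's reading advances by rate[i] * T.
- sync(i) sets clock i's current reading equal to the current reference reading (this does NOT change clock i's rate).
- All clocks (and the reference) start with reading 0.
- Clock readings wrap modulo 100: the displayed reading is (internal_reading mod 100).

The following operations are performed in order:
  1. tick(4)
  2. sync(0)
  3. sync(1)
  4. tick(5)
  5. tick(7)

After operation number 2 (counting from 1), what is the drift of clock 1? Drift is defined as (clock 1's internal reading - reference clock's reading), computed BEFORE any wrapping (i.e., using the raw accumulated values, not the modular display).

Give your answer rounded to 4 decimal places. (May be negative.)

After op 1 tick(4): ref=4.0000 raw=[3.2000 3.6000 4.8000 5.0000]
After op 2 sync(0): ref=4.0000 raw=[4.0000 3.6000 4.8000 5.0000]
Drift of clock 1 after op 2: 3.6000 - 4.0000 = -0.4000

Answer: -0.4000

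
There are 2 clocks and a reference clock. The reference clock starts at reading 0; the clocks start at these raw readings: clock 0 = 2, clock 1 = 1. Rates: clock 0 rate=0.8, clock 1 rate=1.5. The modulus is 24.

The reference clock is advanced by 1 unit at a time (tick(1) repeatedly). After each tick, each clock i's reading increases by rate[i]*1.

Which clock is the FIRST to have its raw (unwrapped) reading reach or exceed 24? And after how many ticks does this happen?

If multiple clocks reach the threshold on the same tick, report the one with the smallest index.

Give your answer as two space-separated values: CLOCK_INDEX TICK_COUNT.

clock 0: start=2, rate=0.8, needs 24-2 = 22; ticks = ceil(22/0.8) = ceil(27.5000) = 28; reading at tick 28 = 2 + 0.8*28 = 24.4000
clock 1: start=1, rate=1.5, needs 24-1 = 23; ticks = ceil(23/1.5) = ceil(15.3333) = 16; reading at tick 16 = 1 + 1.5*16 = 25.0000
Minimum tick count = 16; winners = [1]; smallest index = 1

Answer: 1 16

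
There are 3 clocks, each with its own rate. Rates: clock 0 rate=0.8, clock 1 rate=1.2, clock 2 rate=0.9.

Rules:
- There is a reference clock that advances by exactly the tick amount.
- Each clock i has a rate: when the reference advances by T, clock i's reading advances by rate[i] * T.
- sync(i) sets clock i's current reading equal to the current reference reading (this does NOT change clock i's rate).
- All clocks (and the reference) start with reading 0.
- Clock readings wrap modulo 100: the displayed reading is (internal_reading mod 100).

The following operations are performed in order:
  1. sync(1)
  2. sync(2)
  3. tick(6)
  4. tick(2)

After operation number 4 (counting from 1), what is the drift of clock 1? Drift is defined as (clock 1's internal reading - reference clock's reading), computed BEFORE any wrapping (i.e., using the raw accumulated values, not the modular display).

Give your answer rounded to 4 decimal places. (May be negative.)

After op 1 sync(1): ref=0.0000 raw=[0.0000 0.0000 0.0000]
After op 2 sync(2): ref=0.0000 raw=[0.0000 0.0000 0.0000]
After op 3 tick(6): ref=6.0000 raw=[4.8000 7.2000 5.4000]
After op 4 tick(2): ref=8.0000 raw=[6.4000 9.6000 7.2000]
Drift of clock 1 after op 4: 9.6000 - 8.0000 = 1.6000

Answer: 1.6000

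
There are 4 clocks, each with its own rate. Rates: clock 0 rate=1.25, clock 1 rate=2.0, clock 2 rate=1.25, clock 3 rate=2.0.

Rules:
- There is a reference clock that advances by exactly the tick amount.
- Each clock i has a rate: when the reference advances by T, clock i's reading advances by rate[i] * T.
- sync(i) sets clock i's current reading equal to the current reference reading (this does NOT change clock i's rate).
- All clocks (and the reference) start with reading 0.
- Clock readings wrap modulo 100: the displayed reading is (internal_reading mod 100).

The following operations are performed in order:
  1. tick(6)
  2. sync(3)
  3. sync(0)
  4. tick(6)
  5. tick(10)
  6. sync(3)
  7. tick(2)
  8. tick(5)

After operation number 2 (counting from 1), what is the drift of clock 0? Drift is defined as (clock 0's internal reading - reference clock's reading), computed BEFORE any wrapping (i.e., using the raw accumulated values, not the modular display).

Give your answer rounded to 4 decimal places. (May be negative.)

After op 1 tick(6): ref=6.0000 raw=[7.5000 12.0000 7.5000 12.0000]
After op 2 sync(3): ref=6.0000 raw=[7.5000 12.0000 7.5000 6.0000]
Drift of clock 0 after op 2: 7.5000 - 6.0000 = 1.5000

Answer: 1.5000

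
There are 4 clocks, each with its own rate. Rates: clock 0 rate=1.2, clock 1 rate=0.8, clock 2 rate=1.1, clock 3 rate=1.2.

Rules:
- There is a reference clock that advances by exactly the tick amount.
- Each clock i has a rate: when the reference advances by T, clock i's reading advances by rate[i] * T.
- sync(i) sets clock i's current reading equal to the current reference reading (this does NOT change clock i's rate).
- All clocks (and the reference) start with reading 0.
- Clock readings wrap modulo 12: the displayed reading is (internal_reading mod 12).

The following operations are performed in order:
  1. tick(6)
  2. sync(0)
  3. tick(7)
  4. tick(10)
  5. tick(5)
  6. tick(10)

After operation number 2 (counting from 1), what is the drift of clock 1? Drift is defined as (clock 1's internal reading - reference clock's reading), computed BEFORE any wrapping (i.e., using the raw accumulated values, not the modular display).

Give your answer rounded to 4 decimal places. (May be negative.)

Answer: -1.2000

Derivation:
After op 1 tick(6): ref=6.0000 raw=[7.2000 4.8000 6.6000 7.2000]
After op 2 sync(0): ref=6.0000 raw=[6.0000 4.8000 6.6000 7.2000]
Drift of clock 1 after op 2: 4.8000 - 6.0000 = -1.2000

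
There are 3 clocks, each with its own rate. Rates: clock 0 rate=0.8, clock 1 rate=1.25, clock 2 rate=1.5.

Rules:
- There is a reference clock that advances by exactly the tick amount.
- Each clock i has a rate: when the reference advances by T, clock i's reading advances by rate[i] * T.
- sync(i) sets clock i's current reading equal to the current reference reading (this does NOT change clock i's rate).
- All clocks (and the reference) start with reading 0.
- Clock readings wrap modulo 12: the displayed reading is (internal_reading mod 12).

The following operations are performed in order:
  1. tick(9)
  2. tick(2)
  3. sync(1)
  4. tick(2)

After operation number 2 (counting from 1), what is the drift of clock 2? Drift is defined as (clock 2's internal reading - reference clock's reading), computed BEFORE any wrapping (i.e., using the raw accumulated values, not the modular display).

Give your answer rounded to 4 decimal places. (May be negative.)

After op 1 tick(9): ref=9.0000 raw=[7.2000 11.2500 13.5000]
After op 2 tick(2): ref=11.0000 raw=[8.8000 13.7500 16.5000]
Drift of clock 2 after op 2: 16.5000 - 11.0000 = 5.5000

Answer: 5.5000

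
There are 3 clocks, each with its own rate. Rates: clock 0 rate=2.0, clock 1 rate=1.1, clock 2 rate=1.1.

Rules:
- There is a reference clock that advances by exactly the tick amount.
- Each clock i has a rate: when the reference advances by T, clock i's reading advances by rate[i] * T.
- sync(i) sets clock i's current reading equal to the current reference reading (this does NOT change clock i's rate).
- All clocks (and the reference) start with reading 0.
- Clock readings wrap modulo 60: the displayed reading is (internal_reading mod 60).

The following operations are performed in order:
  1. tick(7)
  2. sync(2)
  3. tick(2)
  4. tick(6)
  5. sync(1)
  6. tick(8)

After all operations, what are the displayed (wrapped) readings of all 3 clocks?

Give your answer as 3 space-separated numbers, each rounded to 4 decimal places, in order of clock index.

After op 1 tick(7): ref=7.0000 raw=[14.0000 7.7000 7.7000]
After op 2 sync(2): ref=7.0000 raw=[14.0000 7.7000 7.0000]
After op 3 tick(2): ref=9.0000 raw=[18.0000 9.9000 9.2000]
After op 4 tick(6): ref=15.0000 raw=[30.0000 16.5000 15.8000]
After op 5 sync(1): ref=15.0000 raw=[30.0000 15.0000 15.8000]
After op 6 tick(8): ref=23.0000 raw=[46.0000 23.8000 24.6000]
Wrap final raw readings (mod 60): 46.0000 mod 60 = 46.0000; 23.8000 mod 60 = 23.8000; 24.6000 mod 60 = 24.6000

Answer: 46.0000 23.8000 24.6000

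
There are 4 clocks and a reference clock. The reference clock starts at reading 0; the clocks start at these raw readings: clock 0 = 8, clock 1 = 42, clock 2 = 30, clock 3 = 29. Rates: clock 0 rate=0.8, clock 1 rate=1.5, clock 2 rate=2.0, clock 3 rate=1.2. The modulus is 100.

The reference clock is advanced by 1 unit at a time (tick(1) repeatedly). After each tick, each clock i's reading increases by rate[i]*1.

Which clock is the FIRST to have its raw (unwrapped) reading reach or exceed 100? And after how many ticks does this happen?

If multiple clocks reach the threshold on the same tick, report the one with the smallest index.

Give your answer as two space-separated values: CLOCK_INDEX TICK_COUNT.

clock 0: start=8, rate=0.8, needs 100-8 = 92; ticks = ceil(92/0.8) = ceil(115.0000) = 115; reading at tick 115 = 8 + 0.8*115 = 100.0000
clock 1: start=42, rate=1.5, needs 100-42 = 58; ticks = ceil(58/1.5) = ceil(38.6667) = 39; reading at tick 39 = 42 + 1.5*39 = 100.5000
clock 2: start=30, rate=2.0, needs 100-30 = 70; ticks = ceil(70/2.0) = ceil(35.0000) = 35; reading at tick 35 = 30 + 2.0*35 = 100.0000
clock 3: start=29, rate=1.2, needs 100-29 = 71; ticks = ceil(71/1.2) = ceil(59.1667) = 60; reading at tick 60 = 29 + 1.2*60 = 101.0000
Minimum tick count = 35; winners = [2]; smallest index = 2

Answer: 2 35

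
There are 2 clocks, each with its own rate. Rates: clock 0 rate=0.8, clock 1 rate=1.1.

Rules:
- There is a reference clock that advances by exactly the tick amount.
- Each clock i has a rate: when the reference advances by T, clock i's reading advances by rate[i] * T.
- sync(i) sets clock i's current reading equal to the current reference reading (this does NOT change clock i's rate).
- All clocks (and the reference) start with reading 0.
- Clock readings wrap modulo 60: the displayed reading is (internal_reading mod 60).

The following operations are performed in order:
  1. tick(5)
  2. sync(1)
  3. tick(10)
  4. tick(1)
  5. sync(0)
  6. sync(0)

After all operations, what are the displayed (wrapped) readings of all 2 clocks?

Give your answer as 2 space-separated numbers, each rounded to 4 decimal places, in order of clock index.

After op 1 tick(5): ref=5.0000 raw=[4.0000 5.5000]
After op 2 sync(1): ref=5.0000 raw=[4.0000 5.0000]
After op 3 tick(10): ref=15.0000 raw=[12.0000 16.0000]
After op 4 tick(1): ref=16.0000 raw=[12.8000 17.1000]
After op 5 sync(0): ref=16.0000 raw=[16.0000 17.1000]
After op 6 sync(0): ref=16.0000 raw=[16.0000 17.1000]
Wrap final raw readings (mod 60): 16.0000 mod 60 = 16.0000; 17.1000 mod 60 = 17.1000

Answer: 16.0000 17.1000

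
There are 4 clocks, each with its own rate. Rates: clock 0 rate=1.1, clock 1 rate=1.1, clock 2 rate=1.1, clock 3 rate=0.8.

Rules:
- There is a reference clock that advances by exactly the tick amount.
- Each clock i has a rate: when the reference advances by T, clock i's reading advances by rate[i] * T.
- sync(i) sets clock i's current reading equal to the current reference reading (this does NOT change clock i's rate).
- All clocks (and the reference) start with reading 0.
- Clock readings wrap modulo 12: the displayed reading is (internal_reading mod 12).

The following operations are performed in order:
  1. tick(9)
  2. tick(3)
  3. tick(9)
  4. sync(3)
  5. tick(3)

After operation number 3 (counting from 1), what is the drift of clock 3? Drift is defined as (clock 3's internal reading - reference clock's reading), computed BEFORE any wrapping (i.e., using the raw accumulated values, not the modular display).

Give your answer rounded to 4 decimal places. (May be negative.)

Answer: -4.2000

Derivation:
After op 1 tick(9): ref=9.0000 raw=[9.9000 9.9000 9.9000 7.2000]
After op 2 tick(3): ref=12.0000 raw=[13.2000 13.2000 13.2000 9.6000]
After op 3 tick(9): ref=21.0000 raw=[23.1000 23.1000 23.1000 16.8000]
Drift of clock 3 after op 3: 16.8000 - 21.0000 = -4.2000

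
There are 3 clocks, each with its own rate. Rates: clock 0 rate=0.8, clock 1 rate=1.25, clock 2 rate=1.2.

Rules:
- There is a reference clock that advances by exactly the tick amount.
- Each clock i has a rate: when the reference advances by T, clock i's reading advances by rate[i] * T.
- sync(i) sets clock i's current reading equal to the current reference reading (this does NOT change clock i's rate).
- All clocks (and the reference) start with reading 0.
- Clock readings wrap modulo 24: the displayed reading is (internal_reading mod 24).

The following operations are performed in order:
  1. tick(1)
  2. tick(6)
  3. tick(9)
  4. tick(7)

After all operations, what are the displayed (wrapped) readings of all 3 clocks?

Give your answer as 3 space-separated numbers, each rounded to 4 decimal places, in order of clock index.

After op 1 tick(1): ref=1.0000 raw=[0.8000 1.2500 1.2000]
After op 2 tick(6): ref=7.0000 raw=[5.6000 8.7500 8.4000]
After op 3 tick(9): ref=16.0000 raw=[12.8000 20.0000 19.2000]
After op 4 tick(7): ref=23.0000 raw=[18.4000 28.7500 27.6000]
Wrap final raw readings (mod 24): 18.4000 mod 24 = 18.4000; 28.7500 mod 24 = 4.7500; 27.6000 mod 24 = 3.6000

Answer: 18.4000 4.7500 3.6000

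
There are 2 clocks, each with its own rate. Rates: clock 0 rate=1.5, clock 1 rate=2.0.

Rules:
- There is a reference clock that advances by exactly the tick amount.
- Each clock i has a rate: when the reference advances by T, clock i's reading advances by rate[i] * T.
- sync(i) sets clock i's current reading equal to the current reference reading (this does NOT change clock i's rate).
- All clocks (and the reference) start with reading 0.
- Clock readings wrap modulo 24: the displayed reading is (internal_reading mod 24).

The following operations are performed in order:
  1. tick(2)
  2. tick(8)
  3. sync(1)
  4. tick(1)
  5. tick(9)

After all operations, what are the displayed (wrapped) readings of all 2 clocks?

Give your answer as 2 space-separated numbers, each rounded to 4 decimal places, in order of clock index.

Answer: 6.0000 6.0000

Derivation:
After op 1 tick(2): ref=2.0000 raw=[3.0000 4.0000]
After op 2 tick(8): ref=10.0000 raw=[15.0000 20.0000]
After op 3 sync(1): ref=10.0000 raw=[15.0000 10.0000]
After op 4 tick(1): ref=11.0000 raw=[16.5000 12.0000]
After op 5 tick(9): ref=20.0000 raw=[30.0000 30.0000]
Wrap final raw readings (mod 24): 30.0000 mod 24 = 6.0000; 30.0000 mod 24 = 6.0000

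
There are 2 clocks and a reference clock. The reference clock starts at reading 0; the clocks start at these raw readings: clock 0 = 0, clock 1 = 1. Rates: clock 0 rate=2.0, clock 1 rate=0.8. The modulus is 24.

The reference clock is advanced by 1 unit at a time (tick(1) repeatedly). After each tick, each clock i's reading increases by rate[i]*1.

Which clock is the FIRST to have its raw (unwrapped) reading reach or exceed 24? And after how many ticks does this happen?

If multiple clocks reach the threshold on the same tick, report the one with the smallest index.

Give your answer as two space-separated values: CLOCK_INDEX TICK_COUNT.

Answer: 0 12

Derivation:
clock 0: start=0, rate=2.0, needs 24-0 = 24; ticks = ceil(24/2.0) = ceil(12.0000) = 12; reading at tick 12 = 0 + 2.0*12 = 24.0000
clock 1: start=1, rate=0.8, needs 24-1 = 23; ticks = ceil(23/0.8) = ceil(28.7500) = 29; reading at tick 29 = 1 + 0.8*29 = 24.2000
Minimum tick count = 12; winners = [0]; smallest index = 0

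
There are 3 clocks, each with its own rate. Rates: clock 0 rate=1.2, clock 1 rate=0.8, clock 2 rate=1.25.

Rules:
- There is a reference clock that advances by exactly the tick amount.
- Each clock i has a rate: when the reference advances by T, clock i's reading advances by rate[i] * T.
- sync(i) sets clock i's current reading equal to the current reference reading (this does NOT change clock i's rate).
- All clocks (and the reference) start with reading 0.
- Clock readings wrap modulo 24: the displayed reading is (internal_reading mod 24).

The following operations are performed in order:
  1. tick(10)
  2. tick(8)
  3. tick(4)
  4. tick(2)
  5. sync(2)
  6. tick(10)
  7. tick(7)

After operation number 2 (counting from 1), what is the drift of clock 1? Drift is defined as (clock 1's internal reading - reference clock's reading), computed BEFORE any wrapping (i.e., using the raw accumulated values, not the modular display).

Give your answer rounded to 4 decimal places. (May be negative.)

Answer: -3.6000

Derivation:
After op 1 tick(10): ref=10.0000 raw=[12.0000 8.0000 12.5000]
After op 2 tick(8): ref=18.0000 raw=[21.6000 14.4000 22.5000]
Drift of clock 1 after op 2: 14.4000 - 18.0000 = -3.6000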